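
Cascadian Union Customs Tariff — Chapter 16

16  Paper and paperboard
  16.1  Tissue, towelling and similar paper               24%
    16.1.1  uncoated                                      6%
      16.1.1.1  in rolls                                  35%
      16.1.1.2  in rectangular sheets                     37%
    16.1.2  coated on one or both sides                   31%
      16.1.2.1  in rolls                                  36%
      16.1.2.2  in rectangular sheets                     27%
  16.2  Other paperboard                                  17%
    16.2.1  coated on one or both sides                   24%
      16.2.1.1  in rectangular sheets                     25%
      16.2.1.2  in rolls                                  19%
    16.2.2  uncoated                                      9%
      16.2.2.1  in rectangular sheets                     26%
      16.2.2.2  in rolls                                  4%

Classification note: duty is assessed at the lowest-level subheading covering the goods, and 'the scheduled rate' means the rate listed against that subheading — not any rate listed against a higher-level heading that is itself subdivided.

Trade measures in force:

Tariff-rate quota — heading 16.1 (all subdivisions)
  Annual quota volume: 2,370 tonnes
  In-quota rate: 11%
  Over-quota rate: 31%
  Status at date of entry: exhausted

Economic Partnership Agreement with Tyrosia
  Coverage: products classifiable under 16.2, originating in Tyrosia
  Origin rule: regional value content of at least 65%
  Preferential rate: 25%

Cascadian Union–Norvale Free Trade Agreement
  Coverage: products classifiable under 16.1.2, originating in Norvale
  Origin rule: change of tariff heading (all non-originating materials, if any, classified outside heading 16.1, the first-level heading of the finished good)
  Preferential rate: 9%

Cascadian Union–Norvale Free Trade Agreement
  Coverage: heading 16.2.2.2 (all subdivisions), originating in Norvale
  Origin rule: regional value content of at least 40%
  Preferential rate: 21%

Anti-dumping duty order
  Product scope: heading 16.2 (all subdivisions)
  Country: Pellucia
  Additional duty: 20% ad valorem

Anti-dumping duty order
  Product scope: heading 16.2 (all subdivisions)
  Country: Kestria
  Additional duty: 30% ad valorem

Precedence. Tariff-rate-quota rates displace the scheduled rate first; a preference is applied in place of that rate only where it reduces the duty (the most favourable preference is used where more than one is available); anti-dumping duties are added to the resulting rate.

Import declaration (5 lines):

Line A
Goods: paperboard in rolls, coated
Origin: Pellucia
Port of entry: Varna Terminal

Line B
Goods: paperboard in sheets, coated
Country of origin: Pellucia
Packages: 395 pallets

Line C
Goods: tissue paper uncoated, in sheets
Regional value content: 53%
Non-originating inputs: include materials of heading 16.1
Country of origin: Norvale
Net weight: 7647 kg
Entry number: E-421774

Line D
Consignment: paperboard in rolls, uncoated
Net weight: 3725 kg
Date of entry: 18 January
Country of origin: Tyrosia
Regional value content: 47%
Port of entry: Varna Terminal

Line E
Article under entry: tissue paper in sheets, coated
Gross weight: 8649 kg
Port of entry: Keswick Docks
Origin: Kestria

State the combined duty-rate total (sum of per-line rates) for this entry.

150%

Line A: paperboard → 16.2; coated → 16.2.1; in rolls → 16.2.1.2. Scheduled 19%. anti-dumping (Pellucia, 16.2): +20%; total 19% + 20% = 39%. → 39%.
Line B: paperboard → 16.2; coated → 16.2.1; in sheets → 16.2.1.1. Scheduled 25%. anti-dumping (Pellucia, 16.2): +20%; total 25% + 20% = 45%. → 45%.
Line C: tissue paper → 16.1; uncoated → 16.1.1; in sheets → 16.1.1.2. Scheduled 37%. quota on 16.1 exhausted → over-quota 31%; Norvale agreement on 16.1.2: 16.1.1.2 not covered; Norvale agreement on 16.2.2.2: 16.1.1.2 not covered. → 31%.
Line D: paperboard → 16.2; uncoated → 16.2.2; in rolls → 16.2.2.2. Scheduled 4%. Tyrosia agreement on 16.2: RVC < 65%. → 4%.
Line E: tissue paper → 16.1; coated → 16.1.2; in sheets → 16.1.2.2. Scheduled 27%. quota on 16.1 exhausted → over-quota 31%. → 31%.
Sum: 39% + 45% + 31% + 4% + 31% = 150%.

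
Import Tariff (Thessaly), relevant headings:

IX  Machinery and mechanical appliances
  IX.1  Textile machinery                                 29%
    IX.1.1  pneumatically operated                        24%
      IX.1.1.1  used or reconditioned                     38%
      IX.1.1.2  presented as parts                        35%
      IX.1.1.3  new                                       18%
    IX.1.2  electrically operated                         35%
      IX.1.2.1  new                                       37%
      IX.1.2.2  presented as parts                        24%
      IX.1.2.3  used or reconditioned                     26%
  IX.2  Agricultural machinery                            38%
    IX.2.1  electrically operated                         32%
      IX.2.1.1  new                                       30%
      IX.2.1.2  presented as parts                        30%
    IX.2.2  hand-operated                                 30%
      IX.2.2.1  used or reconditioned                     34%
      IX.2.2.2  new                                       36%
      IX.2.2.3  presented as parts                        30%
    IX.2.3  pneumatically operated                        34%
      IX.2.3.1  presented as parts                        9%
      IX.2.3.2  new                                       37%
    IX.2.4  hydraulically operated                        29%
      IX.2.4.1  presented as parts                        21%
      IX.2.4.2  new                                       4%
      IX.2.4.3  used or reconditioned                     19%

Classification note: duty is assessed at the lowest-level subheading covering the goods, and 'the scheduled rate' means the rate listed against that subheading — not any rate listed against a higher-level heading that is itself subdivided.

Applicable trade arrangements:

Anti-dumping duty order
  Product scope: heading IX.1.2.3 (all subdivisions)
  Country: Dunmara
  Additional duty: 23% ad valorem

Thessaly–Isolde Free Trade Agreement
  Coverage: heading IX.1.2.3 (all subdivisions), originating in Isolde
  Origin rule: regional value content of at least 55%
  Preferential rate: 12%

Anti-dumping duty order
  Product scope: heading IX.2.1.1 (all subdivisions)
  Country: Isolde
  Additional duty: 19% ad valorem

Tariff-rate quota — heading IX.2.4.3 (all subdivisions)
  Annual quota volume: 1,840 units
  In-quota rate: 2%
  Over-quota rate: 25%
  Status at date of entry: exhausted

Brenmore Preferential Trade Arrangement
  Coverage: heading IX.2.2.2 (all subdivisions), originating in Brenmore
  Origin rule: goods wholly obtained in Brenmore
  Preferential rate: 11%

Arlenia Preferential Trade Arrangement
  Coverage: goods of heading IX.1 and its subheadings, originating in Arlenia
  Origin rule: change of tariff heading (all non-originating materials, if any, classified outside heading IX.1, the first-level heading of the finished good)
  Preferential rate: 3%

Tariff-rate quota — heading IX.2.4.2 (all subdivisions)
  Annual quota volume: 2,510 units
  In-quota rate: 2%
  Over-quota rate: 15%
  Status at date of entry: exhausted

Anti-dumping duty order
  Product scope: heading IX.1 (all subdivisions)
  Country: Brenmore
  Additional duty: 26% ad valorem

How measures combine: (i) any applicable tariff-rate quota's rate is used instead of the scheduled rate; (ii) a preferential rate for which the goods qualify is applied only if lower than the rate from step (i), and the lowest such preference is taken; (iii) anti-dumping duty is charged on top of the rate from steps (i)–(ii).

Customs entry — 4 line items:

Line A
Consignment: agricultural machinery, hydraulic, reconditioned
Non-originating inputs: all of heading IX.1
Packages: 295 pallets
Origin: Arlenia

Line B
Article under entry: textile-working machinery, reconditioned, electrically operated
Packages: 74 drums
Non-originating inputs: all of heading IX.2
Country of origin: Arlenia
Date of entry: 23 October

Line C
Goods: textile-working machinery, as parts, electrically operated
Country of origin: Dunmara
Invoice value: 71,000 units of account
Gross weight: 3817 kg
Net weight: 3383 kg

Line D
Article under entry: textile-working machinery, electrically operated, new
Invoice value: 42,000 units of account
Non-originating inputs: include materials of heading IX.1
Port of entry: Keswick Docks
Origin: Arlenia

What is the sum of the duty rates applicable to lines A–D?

89%

Line A: agricultural → IX.2; hydraulic → IX.2.4; reconditioned → IX.2.4.3. Scheduled 19%. quota on IX.2.4.3 exhausted → over-quota 25%; Arlenia agreement on IX.1: IX.2.4.3 not covered. → 25%.
Line B: textile-working → IX.1; electrically operated → IX.1.2; reconditioned → IX.1.2.3. Scheduled 26%. Arlenia agreement on IX.1: CTH met → 3% available; preferential 3%. → 3%.
Line C: textile-working → IX.1; electrically operated → IX.1.2; as parts → IX.1.2.2. Scheduled 24%. No special measure applies. → 24%.
Line D: textile-working → IX.1; electrically operated → IX.1.2; new → IX.1.2.1. Scheduled 37%. Arlenia agreement on IX.1: CTH not met. → 37%.
Sum: 25% + 3% + 24% + 37% = 89%.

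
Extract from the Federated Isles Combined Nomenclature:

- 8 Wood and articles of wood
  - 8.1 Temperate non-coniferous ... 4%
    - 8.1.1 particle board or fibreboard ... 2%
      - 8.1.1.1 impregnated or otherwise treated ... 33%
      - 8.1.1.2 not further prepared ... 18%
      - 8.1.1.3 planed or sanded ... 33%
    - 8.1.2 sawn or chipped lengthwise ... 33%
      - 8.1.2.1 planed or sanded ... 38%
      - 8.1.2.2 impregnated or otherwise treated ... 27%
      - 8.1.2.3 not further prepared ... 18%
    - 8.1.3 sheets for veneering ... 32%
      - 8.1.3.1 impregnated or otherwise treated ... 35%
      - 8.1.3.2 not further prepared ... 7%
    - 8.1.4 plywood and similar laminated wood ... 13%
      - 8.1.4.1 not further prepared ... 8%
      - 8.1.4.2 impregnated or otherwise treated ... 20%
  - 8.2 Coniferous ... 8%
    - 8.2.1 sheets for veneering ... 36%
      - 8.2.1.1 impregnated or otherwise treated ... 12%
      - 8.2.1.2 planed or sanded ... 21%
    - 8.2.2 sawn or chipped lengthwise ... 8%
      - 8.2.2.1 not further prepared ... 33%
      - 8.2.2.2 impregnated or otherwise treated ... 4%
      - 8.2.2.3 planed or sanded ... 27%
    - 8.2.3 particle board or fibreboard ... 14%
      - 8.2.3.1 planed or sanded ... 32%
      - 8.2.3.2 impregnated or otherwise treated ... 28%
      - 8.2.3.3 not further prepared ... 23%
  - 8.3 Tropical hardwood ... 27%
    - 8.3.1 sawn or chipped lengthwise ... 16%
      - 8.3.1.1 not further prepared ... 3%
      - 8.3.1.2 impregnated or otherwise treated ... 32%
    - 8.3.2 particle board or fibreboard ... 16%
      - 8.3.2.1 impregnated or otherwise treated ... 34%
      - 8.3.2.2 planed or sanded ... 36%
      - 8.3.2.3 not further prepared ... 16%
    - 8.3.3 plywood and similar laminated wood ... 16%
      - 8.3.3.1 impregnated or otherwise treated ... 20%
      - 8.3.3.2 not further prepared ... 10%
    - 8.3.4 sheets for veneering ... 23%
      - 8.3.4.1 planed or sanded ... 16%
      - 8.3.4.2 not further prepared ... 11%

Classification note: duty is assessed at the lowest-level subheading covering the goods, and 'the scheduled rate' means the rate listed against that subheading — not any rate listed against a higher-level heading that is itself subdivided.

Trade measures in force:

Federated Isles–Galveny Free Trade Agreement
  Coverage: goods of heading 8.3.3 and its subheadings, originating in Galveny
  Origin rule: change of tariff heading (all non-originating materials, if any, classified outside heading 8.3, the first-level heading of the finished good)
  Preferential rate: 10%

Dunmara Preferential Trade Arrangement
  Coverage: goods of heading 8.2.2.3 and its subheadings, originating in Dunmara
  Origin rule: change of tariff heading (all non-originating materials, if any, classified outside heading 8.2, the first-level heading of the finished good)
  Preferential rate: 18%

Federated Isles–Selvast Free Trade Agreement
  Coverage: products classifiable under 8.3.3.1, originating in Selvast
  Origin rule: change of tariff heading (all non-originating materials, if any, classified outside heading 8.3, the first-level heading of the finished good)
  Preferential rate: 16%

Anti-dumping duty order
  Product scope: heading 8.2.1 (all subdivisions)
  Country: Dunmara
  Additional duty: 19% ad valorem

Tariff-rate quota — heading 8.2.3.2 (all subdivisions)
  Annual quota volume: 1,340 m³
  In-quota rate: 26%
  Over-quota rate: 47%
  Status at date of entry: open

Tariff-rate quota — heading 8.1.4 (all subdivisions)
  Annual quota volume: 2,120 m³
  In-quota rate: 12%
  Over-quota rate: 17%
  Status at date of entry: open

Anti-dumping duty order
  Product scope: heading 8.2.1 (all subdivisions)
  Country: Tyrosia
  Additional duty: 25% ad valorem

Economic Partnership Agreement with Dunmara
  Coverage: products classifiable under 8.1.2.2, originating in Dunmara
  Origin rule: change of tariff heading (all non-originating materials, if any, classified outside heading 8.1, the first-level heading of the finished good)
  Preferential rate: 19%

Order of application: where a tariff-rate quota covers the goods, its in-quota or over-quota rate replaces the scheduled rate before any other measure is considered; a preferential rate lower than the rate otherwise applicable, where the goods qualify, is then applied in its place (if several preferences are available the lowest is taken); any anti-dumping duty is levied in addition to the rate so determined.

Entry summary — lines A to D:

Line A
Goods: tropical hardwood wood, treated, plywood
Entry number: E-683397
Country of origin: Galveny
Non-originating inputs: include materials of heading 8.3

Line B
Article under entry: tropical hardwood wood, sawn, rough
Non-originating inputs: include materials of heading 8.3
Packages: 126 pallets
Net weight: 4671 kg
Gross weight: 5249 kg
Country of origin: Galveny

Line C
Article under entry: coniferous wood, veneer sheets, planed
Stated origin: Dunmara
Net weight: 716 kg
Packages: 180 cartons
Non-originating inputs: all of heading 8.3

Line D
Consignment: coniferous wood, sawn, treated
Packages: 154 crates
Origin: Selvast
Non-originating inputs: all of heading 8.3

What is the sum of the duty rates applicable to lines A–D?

67%

Line A: tropical hardwood → 8.3; plywood → 8.3.3; treated → 8.3.3.1. Scheduled 20%. Galveny agreement on 8.3.3: CTH not met. → 20%.
Line B: tropical hardwood → 8.3; sawn → 8.3.1; rough → 8.3.1.1. Scheduled 3%. Galveny agreement on 8.3.3: 8.3.1.1 not covered. → 3%.
Line C: coniferous → 8.2; veneer sheets → 8.2.1; planed → 8.2.1.2. Scheduled 21%. Dunmara agreement on 8.2.2.3: 8.2.1.2 not covered; Dunmara agreement on 8.1.2.2: 8.2.1.2 not covered; anti-dumping (Dunmara, 8.2.1): +19%; total 21% + 19% = 40%. → 40%.
Line D: coniferous → 8.2; sawn → 8.2.2; treated → 8.2.2.2. Scheduled 4%. Selvast agreement on 8.3.3.1: 8.2.2.2 not covered. → 4%.
Sum: 20% + 3% + 40% + 4% = 67%.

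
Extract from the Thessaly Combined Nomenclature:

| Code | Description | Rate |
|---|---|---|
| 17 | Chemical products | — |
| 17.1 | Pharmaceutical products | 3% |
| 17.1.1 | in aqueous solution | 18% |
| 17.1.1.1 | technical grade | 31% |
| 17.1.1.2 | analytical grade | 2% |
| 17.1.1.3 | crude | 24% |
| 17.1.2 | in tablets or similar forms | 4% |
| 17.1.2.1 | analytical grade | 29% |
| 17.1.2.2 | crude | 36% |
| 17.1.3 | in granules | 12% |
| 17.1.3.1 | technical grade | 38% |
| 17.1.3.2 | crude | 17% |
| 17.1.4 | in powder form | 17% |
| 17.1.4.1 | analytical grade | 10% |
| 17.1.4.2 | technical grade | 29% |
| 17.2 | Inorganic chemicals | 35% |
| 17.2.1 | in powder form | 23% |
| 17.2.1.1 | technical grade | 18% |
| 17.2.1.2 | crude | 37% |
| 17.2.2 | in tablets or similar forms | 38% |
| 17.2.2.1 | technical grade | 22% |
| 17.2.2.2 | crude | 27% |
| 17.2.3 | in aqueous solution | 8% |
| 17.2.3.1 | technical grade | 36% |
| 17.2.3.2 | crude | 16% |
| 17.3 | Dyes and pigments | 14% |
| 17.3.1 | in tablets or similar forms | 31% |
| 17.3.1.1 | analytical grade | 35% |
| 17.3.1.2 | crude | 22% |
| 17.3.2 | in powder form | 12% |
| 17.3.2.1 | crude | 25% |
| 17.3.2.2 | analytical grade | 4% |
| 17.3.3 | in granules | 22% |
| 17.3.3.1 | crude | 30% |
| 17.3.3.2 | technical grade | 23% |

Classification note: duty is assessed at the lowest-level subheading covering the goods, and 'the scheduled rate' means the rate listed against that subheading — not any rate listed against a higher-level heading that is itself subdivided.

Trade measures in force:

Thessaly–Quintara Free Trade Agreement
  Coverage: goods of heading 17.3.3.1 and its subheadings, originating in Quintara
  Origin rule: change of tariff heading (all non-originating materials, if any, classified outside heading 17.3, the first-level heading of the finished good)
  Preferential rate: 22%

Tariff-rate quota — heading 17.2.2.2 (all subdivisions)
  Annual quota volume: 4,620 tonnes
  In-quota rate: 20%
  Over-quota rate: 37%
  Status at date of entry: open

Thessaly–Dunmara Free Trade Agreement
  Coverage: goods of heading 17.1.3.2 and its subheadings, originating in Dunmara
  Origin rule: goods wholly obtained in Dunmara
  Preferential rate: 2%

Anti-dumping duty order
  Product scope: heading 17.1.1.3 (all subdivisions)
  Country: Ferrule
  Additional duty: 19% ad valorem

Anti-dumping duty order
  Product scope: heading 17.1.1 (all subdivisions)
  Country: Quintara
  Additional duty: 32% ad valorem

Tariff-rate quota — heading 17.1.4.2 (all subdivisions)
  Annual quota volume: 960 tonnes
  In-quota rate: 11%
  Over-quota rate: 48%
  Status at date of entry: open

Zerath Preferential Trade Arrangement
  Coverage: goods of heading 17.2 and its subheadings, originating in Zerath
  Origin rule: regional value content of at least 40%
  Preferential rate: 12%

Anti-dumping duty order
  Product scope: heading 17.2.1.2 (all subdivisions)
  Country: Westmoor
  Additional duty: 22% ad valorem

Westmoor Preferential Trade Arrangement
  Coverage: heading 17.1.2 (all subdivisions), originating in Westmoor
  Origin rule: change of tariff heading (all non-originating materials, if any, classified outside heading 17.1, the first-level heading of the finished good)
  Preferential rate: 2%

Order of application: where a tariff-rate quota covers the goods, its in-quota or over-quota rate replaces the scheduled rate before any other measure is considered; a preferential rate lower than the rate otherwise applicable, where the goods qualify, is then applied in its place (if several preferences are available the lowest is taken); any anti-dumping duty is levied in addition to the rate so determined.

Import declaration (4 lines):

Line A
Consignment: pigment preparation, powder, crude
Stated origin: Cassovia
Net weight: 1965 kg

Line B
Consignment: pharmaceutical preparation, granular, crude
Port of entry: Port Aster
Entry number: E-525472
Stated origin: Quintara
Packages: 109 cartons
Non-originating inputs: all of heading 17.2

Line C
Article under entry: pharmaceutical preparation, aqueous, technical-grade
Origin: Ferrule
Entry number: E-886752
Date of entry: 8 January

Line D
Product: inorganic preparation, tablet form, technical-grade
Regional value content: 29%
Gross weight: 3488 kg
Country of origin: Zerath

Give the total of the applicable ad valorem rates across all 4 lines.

95%

Line A: pigment → 17.3; powder → 17.3.2; crude → 17.3.2.1. Scheduled 25%. No special measure applies. → 25%.
Line B: pharmaceutical → 17.1; granular → 17.1.3; crude → 17.1.3.2. Scheduled 17%. Quintara agreement on 17.3.3.1: 17.1.3.2 not covered. → 17%.
Line C: pharmaceutical → 17.1; aqueous → 17.1.1; technical-grade → 17.1.1.1. Scheduled 31%. No special measure applies. → 31%.
Line D: inorganic → 17.2; tablet form → 17.2.2; technical-grade → 17.2.2.1. Scheduled 22%. Zerath agreement on 17.2: RVC < 40%. → 22%.
Sum: 25% + 17% + 31% + 22% = 95%.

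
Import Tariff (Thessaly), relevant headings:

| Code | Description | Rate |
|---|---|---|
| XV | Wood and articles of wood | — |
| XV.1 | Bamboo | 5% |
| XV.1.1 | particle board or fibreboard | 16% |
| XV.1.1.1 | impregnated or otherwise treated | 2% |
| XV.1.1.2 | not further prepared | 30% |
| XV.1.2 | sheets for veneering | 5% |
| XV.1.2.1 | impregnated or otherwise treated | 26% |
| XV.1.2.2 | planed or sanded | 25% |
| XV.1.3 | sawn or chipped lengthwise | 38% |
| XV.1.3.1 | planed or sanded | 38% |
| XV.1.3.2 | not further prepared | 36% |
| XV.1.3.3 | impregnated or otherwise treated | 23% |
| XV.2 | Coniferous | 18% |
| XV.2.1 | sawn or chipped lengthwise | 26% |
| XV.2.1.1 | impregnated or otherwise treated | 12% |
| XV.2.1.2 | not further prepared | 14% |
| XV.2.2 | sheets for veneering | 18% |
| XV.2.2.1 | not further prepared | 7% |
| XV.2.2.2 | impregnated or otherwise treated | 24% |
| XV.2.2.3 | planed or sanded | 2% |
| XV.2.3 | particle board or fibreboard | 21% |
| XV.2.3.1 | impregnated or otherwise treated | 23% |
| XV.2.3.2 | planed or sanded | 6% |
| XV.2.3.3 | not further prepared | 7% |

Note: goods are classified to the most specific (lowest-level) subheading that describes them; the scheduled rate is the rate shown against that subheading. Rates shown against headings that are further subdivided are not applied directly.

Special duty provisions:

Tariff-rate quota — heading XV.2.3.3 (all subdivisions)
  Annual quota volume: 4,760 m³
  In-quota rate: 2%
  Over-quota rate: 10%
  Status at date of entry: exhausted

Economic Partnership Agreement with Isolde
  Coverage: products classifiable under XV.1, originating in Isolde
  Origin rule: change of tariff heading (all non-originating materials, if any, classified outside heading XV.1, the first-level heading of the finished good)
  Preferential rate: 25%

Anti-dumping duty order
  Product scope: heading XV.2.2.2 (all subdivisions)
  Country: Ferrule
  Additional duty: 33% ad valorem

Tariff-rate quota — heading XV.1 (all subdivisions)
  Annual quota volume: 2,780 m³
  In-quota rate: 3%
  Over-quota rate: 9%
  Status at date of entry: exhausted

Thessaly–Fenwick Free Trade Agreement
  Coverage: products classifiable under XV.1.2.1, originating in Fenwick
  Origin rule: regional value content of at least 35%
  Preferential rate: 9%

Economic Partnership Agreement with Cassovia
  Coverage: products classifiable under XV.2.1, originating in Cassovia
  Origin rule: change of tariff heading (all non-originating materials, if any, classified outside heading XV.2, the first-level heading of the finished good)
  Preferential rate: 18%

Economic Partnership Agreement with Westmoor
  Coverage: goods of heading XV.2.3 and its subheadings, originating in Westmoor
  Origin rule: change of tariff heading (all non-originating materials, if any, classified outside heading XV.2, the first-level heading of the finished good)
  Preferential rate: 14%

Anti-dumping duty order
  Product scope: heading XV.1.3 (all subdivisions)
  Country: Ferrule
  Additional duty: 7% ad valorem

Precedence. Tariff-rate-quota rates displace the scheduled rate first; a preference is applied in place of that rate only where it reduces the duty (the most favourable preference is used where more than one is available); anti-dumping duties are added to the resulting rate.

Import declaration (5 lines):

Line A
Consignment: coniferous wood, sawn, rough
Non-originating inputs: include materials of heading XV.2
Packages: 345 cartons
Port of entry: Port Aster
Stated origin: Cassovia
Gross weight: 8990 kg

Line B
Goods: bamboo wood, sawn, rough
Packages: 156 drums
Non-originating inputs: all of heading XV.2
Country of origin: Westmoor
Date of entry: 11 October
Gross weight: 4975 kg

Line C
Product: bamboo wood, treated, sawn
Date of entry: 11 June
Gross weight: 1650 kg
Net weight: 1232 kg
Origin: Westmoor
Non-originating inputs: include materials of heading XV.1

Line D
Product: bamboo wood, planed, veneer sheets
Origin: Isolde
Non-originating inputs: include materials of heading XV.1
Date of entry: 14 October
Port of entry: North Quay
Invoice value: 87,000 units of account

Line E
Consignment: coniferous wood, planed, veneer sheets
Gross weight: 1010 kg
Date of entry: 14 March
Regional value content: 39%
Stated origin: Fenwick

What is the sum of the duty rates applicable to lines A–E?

43%

Line A: coniferous → XV.2; sawn → XV.2.1; rough → XV.2.1.2. Scheduled 14%. Cassovia agreement on XV.2.1: CTH not met. → 14%.
Line B: bamboo → XV.1; sawn → XV.1.3; rough → XV.1.3.2. Scheduled 36%. quota on XV.1 exhausted → over-quota 9%; Westmoor agreement on XV.2.3: XV.1.3.2 not covered. → 9%.
Line C: bamboo → XV.1; sawn → XV.1.3; treated → XV.1.3.3. Scheduled 23%. quota on XV.1 exhausted → over-quota 9%; Westmoor agreement on XV.2.3: XV.1.3.3 not covered. → 9%.
Line D: bamboo → XV.1; veneer sheets → XV.1.2; planed → XV.1.2.2. Scheduled 25%. quota on XV.1 exhausted → over-quota 9%; Isolde agreement on XV.1: CTH not met. → 9%.
Line E: coniferous → XV.2; veneer sheets → XV.2.2; planed → XV.2.2.3. Scheduled 2%. Fenwick agreement on XV.1.2.1: XV.2.2.3 not covered. → 2%.
Sum: 14% + 9% + 9% + 9% + 2% = 43%.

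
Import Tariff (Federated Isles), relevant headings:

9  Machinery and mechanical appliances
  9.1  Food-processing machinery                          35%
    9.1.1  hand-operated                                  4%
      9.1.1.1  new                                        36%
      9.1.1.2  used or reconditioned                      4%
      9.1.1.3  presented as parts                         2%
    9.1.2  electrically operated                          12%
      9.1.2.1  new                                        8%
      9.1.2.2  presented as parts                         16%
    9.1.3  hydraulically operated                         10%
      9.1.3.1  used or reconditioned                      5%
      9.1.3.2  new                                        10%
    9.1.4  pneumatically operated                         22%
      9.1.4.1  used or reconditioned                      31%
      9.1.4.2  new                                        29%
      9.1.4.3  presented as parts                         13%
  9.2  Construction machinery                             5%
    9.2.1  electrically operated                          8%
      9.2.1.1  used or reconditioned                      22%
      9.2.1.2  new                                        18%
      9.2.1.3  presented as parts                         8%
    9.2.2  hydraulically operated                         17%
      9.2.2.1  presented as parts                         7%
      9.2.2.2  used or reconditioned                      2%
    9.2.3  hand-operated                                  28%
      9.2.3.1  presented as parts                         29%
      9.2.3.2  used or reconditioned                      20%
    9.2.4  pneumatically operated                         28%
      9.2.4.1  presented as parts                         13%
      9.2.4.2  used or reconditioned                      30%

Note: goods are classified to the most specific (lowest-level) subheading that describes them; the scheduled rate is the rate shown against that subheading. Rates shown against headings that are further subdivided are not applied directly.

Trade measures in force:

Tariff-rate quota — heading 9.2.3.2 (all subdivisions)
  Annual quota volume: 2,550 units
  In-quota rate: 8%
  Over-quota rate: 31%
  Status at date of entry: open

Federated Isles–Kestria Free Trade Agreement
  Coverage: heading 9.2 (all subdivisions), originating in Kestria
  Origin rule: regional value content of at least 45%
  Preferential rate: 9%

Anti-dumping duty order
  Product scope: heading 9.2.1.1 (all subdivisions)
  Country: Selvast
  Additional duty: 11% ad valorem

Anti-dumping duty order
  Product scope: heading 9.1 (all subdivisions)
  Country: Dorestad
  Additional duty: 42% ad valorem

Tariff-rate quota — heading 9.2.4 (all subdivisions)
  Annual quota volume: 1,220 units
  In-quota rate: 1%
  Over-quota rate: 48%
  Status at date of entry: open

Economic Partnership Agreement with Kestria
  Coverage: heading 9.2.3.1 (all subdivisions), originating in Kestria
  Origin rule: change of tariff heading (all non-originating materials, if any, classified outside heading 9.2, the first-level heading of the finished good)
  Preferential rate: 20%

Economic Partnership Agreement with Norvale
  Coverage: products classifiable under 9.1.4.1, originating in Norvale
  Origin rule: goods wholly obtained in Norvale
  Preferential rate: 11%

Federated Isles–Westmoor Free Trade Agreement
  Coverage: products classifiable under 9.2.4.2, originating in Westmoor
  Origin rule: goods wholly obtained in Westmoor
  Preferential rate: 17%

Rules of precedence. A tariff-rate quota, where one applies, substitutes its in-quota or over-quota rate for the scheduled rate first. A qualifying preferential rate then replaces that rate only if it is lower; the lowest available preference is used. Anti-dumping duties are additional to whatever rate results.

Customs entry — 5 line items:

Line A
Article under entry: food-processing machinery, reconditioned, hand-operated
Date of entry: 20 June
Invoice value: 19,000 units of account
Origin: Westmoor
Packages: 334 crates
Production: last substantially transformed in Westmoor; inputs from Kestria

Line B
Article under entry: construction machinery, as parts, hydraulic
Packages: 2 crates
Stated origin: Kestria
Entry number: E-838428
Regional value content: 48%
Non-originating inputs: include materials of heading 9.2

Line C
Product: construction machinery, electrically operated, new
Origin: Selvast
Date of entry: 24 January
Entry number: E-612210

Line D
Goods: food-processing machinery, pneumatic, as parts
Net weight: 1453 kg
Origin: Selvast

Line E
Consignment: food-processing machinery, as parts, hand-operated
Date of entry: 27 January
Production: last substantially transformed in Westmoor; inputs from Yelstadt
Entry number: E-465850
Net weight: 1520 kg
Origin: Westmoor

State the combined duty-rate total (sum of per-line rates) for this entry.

Line A: food-processing → 9.1; hand-operated → 9.1.1; reconditioned → 9.1.1.2. Scheduled 4%. Westmoor agreement on 9.2.4.2: 9.1.1.2 not covered. → 4%.
Line B: construction → 9.2; hydraulic → 9.2.2; as parts → 9.2.2.1. Scheduled 7%. Kestria agreement on 9.2: RVC ≥ 45% → 9% available; Kestria agreement on 9.2.3.1: 9.2.2.1 not covered; preference 9% not lower than 7% → no reduction. → 7%.
Line C: construction → 9.2; electrically operated → 9.2.1; new → 9.2.1.2. Scheduled 18%. No special measure applies. → 18%.
Line D: food-processing → 9.1; pneumatic → 9.1.4; as parts → 9.1.4.3. Scheduled 13%. No special measure applies. → 13%.
Line E: food-processing → 9.1; hand-operated → 9.1.1; as parts → 9.1.1.3. Scheduled 2%. Westmoor agreement on 9.2.4.2: 9.1.1.3 not covered. → 2%.
Sum: 4% + 7% + 18% + 13% + 2% = 44%.

44%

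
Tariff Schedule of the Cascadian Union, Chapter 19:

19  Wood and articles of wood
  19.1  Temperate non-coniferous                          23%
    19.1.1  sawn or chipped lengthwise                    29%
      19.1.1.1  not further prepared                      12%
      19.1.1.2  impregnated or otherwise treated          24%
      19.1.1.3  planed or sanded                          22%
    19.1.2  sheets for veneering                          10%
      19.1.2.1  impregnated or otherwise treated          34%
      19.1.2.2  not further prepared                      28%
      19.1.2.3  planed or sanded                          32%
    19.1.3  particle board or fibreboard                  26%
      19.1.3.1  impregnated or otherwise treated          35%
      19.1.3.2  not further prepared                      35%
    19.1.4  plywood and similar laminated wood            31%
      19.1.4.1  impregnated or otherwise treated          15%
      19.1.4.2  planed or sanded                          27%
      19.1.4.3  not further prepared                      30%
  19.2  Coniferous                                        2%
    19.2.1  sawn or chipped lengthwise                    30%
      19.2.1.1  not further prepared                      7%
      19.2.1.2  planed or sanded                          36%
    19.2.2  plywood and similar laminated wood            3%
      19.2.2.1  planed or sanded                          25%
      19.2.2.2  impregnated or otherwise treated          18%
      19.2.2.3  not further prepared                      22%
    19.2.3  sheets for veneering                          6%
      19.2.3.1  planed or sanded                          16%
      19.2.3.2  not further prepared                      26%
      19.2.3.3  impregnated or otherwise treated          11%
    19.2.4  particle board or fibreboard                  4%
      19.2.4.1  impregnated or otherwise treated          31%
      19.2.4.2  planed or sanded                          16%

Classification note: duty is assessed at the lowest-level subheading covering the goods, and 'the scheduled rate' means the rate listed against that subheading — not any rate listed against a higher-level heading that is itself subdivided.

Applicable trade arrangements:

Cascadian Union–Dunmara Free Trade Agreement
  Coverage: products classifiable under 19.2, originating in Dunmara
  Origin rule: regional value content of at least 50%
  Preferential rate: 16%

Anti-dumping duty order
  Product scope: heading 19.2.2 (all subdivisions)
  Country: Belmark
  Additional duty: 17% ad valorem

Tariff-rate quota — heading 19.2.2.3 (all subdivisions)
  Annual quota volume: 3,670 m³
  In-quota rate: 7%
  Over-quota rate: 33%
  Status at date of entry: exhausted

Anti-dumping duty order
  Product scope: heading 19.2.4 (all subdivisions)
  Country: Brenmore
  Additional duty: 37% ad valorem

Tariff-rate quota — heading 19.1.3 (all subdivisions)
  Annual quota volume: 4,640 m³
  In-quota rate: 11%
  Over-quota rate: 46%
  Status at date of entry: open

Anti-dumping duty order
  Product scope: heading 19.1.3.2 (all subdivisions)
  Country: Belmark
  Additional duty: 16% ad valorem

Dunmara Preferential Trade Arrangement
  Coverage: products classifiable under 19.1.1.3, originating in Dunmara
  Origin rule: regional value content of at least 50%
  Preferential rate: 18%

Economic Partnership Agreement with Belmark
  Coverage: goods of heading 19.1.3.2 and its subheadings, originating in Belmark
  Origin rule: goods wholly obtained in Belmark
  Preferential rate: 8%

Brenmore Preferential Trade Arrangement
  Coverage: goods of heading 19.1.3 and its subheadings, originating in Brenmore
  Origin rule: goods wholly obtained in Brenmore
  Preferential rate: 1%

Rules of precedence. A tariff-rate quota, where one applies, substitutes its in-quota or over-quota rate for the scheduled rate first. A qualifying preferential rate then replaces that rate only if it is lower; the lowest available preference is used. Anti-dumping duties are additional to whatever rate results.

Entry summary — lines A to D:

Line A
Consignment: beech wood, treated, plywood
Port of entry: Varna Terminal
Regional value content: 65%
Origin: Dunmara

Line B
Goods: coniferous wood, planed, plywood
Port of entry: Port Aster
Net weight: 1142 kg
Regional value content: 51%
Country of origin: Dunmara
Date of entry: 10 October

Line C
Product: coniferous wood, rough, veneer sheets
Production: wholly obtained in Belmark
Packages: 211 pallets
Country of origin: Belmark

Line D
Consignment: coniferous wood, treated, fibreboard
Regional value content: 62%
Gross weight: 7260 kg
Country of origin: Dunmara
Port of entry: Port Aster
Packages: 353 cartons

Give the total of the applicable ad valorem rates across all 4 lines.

Line A: beech → 19.1; plywood → 19.1.4; treated → 19.1.4.1. Scheduled 15%. Dunmara agreement on 19.2: 19.1.4.1 not covered; Dunmara agreement on 19.1.1.3: 19.1.4.1 not covered. → 15%.
Line B: coniferous → 19.2; plywood → 19.2.2; planed → 19.2.2.1. Scheduled 25%. Dunmara agreement on 19.2: RVC ≥ 50% → 16% available; Dunmara agreement on 19.1.1.3: 19.2.2.1 not covered; preferential 16%. → 16%.
Line C: coniferous → 19.2; veneer sheets → 19.2.3; rough → 19.2.3.2. Scheduled 26%. Belmark agreement on 19.1.3.2: 19.2.3.2 not covered. → 26%.
Line D: coniferous → 19.2; fibreboard → 19.2.4; treated → 19.2.4.1. Scheduled 31%. Dunmara agreement on 19.2: RVC ≥ 50% → 16% available; Dunmara agreement on 19.1.1.3: 19.2.4.1 not covered; preferential 16%. → 16%.
Sum: 15% + 16% + 26% + 16% = 73%.

73%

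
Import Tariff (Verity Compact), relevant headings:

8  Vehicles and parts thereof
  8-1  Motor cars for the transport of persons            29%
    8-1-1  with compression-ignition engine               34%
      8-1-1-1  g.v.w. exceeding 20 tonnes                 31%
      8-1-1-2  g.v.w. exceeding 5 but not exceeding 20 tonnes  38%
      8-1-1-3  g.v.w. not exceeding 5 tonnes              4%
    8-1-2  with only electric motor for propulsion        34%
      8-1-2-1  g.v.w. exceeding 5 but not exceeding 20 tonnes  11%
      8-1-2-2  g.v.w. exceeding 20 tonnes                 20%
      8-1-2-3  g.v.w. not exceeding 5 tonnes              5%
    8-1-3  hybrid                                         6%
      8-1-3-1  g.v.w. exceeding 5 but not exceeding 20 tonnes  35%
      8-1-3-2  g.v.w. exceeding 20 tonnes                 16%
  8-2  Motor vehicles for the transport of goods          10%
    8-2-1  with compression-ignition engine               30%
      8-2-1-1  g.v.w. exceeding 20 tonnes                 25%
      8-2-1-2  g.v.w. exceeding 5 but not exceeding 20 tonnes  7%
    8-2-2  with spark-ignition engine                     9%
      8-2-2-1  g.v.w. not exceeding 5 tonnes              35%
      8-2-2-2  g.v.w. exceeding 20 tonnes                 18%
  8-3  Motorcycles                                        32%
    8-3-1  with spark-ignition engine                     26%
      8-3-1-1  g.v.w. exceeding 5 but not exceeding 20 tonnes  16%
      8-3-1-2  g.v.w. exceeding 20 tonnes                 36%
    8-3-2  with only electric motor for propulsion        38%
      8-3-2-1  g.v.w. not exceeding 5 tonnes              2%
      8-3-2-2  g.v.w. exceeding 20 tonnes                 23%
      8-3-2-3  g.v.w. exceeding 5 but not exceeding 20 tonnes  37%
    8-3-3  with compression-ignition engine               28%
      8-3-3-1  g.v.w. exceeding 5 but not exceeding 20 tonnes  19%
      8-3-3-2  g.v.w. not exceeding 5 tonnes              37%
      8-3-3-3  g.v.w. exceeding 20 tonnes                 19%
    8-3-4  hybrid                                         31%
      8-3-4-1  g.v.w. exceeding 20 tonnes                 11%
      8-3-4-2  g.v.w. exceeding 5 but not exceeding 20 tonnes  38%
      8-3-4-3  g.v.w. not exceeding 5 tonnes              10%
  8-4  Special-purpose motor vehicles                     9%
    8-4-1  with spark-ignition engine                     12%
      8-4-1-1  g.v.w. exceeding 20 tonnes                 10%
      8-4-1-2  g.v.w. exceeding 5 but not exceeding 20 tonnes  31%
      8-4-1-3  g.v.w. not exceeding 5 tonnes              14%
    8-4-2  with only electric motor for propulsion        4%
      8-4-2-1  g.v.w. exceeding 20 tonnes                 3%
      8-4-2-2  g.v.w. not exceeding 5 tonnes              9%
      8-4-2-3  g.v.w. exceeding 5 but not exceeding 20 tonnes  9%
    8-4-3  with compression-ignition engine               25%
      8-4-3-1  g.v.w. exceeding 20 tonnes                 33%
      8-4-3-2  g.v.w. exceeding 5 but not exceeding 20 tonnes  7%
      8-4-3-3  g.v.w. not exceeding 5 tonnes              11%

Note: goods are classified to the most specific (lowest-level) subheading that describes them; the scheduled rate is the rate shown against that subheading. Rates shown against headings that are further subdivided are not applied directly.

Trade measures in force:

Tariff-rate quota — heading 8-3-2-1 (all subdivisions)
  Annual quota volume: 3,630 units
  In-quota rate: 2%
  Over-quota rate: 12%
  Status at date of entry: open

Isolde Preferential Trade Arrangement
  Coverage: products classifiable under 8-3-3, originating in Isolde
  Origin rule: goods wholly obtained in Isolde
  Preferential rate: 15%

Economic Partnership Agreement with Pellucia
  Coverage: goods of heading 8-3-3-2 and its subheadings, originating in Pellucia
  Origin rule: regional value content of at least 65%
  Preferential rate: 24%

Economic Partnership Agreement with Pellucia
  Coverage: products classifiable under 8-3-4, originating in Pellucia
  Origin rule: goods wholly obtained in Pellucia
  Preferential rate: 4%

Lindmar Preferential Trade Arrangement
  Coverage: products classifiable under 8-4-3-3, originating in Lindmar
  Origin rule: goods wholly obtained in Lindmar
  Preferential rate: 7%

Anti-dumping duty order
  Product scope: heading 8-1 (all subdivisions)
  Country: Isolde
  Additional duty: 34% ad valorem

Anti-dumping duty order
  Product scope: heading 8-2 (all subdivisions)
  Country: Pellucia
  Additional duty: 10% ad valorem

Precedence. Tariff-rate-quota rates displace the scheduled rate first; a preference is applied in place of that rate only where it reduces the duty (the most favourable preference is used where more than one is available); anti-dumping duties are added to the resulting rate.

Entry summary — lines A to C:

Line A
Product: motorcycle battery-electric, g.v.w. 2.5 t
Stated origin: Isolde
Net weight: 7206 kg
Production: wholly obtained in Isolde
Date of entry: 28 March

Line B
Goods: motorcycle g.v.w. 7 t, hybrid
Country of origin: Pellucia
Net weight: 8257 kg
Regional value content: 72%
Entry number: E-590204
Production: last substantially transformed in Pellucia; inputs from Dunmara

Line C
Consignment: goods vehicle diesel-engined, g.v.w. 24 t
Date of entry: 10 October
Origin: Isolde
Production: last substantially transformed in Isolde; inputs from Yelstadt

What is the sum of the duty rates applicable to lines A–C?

Line A: motorcycle → 8-3; battery-electric → 8-3-2; g.v.w. 2.5 t → 8-3-2-1. Scheduled 2%. quota on 8-3-2-1 open → in-quota 2%; Isolde agreement on 8-3-3: 8-3-2-1 not covered. → 2%.
Line B: motorcycle → 8-3; hybrid → 8-3-4; g.v.w. 7 t → 8-3-4-2. Scheduled 38%. Pellucia agreement on 8-3-3-2: 8-3-4-2 not covered; Pellucia agreement on 8-3-4: not wholly obtained. → 38%.
Line C: goods vehicle → 8-2; diesel-engined → 8-2-1; g.v.w. 24 t → 8-2-1-1. Scheduled 25%. Isolde agreement on 8-3-3: 8-2-1-1 not covered. → 25%.
Sum: 2% + 38% + 25% = 65%.

65%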